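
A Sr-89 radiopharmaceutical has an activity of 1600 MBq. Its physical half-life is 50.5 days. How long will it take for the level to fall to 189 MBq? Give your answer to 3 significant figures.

Fraction remaining = 189/1600 ≈ 0.11812.
n = log₂(1600/189) = ln(8.4656)/ln 2 ≈ 3.0816 half-lives.
t = n × t½ = 3.0816 × 50.5 ≈ 155.62 days.

156 days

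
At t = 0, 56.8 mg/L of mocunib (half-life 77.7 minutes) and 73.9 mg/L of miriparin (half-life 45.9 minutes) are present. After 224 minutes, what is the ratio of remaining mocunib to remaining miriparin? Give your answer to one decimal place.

mocunib: 56.8 × (1/2)^(224/77.7) = 56.8 × (1/2)^2.8829 ≈ 7.7004 mg/L.
miriparin: 73.9 × (1/2)^(224/45.9) = 73.9 × (1/2)^4.8802 ≈ 2.5094 mg/L.
Ratio ≈ 7.7004 / 2.5094 ≈ 3.0687.

3.1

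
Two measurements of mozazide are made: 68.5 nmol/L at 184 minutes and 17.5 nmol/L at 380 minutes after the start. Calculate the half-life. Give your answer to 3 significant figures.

99.6 minutes

Over Δt = 380 − 184 = 196 minutes, the level fell by a factor of 68.5/17.5 ≈ 3.9143.
n = log₂(3.9143) ≈ 1.9687 half-lives, so t½ = 196/1.9687 ≈ 99.556 minutes.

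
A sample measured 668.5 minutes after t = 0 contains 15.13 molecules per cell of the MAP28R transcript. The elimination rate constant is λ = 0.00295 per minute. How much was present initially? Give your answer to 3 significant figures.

109 molecules per cell

t½ = ln 2 / λ = 0.69315 / 0.00295 ≈ 234.97 minutes.
Number of half-lives elapsed: n = 668.5/234.97 ≈ 2.8451.
A₀ = A × 2^n = 15.13 × 2^2.8451 = 15.13 × 7.1856 ≈ 108.72 molecules per cell.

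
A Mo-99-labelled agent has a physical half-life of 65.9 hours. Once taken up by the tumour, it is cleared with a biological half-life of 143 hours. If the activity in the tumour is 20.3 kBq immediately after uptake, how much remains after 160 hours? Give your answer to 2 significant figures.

1/t_eff = 1/t_phys + 1/t_biol = 1/65.9 + 1/143 = 0.022168 per hour.
t_eff = 65.9 × 143 / (65.9 + 143) ≈ 45.111 hours.
Remaining = 20.3 × (1/2)^(160/45.111) = 20.3 × (1/2)^3.5468 ≈ 1.737 kBq.

1.7 kBq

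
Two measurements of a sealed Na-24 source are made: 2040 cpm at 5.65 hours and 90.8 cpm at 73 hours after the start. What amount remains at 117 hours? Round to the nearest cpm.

Over Δt = 73 − 5.65 = 67.35 hours, the level fell by a factor of 2040/90.8 ≈ 22.467.
n = log₂(22.467) ≈ 4.4897 half-lives, so t½ = 67.35/4.4897 ≈ 15.001 hours.
From t = 73 to t = 117: 90.8 × (1/2)^((117−73)/15.001) ≈ 11.888 cpm.

12 cpm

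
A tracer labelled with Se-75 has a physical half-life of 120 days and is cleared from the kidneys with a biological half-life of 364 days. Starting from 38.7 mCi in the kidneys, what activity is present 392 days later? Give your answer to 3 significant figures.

1/t_eff = 1/t_phys + 1/t_biol = 1/120 + 1/364 = 0.011081 per day.
t_eff = 120 × 364 / (120 + 364) ≈ 90.248 days.
Remaining = 38.7 × (1/2)^(392/90.248) = 38.7 × (1/2)^4.3436 ≈ 1.9062 mCi.

1.91 mCi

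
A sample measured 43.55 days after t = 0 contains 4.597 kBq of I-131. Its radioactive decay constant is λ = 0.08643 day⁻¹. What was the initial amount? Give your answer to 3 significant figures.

t½ = ln 2 / λ = 0.69315 / 0.08643 ≈ 8.0198 days.
Number of half-lives elapsed: n = 43.55/8.0198 ≈ 5.4303.
A₀ = A × 2^n = 4.597 × 2^5.4303 = 4.597 × 43.122 ≈ 198.23 kBq.

198 kBq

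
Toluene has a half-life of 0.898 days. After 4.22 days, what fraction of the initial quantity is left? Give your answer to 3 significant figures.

0.0385

n = 4.22/0.898 ≈ 4.6993 half-lives.
Fraction remaining = (1/2)^4.6993 ≈ 0.038491.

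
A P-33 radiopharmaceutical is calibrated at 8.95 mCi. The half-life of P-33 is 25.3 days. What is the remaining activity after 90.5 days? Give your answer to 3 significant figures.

0.750 mCi

Number of half-lives: n = 90.5/25.3 ≈ 3.5771.
Remaining = 8.95 × (1/2)^3.5771 = 8.95 × 0.08379 ≈ 0.74992 mCi.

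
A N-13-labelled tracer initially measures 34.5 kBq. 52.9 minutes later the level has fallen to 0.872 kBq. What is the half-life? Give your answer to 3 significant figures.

A/A₀ = 0.872/34.5 ≈ 0.025275.
n = log₂(39.564) ≈ 5.3061 half-lives elapsed in 52.9 minutes.
t½ = 52.9/5.3061 ≈ 9.9696 minutes.

9.97 minutes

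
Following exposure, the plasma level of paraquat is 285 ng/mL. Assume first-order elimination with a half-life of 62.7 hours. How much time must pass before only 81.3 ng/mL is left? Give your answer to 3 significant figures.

Fraction remaining = 81.3/285 ≈ 0.28526.
n = log₂(285/81.3) = ln(3.5055)/ln 2 ≈ 1.8096 half-lives.
t = n × t½ = 1.8096 × 62.7 ≈ 113.46 hours.

113 hours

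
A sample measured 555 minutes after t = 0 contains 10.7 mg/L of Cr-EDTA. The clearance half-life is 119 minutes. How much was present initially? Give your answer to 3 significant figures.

Number of half-lives elapsed: n = 555/119 ≈ 4.6639.
A₀ = A × 2^n = 10.7 × 2^4.6639 = 10.7 × 25.349 ≈ 271.24 mg/L.

271 mg/L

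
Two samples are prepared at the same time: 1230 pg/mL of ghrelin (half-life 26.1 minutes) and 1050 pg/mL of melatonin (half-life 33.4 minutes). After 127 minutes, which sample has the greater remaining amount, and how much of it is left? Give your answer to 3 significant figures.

melatonin, 75.3 pg/mL

ghrelin: 1230 × (1/2)^4.8659 ≈ 42.182 pg/mL.
melatonin: 1050 × (1/2)^3.8024 ≈ 75.258 pg/mL.
Melatonin has more remaining, at ≈ 75.258 pg/mL.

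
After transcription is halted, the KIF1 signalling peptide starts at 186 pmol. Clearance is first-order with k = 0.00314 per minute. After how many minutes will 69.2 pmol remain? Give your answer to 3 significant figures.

t½ = ln 2 / k = 0.69315 / 0.00314 ≈ 220.75 minutes.
Fraction remaining = 69.2/186 ≈ 0.37204.
n = log₂(186/69.2) = ln(2.6879)/ln 2 ≈ 1.4265 half-lives.
t = n × t½ = 1.4265 × 220.75 ≈ 314.89 minutes.

315 minutes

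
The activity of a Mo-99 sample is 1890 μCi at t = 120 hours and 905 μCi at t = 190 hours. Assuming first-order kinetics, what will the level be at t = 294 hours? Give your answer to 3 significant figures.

303 μCi

Over Δt = 190 − 120 = 70 hours, the level fell by a factor of 1890/905 ≈ 2.0884.
n = log₂(2.0884) ≈ 1.0624 half-lives, so t½ = 70/1.0624 ≈ 65.889 hours.
From t = 190 to t = 294: 905 × (1/2)^((294−190)/65.889) ≈ 303.04 μCi.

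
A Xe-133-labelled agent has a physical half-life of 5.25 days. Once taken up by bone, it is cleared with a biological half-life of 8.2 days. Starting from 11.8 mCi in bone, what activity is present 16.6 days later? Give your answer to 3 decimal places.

1/t_eff = 1/t_phys + 1/t_biol = 1/5.25 + 1/8.2 = 0.31243 per day.
t_eff = 5.25 × 8.2 / (5.25 + 8.2) ≈ 3.2007 days.
Remaining = 11.8 × (1/2)^(16.6/3.2007) = 11.8 × (1/2)^5.1863 ≈ 0.32408 mCi.

0.324 mCi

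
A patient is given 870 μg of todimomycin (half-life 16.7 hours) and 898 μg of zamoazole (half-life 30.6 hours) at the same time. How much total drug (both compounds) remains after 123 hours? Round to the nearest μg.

61 μg

todimomycin: 870 × (1/2)^(123/16.7) = 870 × (1/2)^7.3653 ≈ 5.2766 μg.
zamoazole: 898 × (1/2)^(123/30.6) = 898 × (1/2)^4.0196 ≈ 55.367 μg.
Total = 5.2766 + 55.367 ≈ 60.644 μg.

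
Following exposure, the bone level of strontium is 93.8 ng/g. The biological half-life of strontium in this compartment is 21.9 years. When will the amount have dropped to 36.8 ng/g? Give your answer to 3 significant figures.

29.6 years

Fraction remaining = 36.8/93.8 ≈ 0.39232.
n = log₂(93.8/36.8) = ln(2.5489)/ln 2 ≈ 1.3499 half-lives.
t = n × t½ = 1.3499 × 21.9 ≈ 29.562 years.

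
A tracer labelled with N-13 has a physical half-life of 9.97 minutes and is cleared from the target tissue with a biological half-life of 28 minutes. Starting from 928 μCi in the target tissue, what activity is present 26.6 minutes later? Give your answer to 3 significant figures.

75.6 μCi

1/t_eff = 1/t_phys + 1/t_biol = 1/9.97 + 1/28 = 0.13602 per minute.
t_eff = 9.97 × 28 / (9.97 + 28) ≈ 7.3521 minutes.
Remaining = 928 × (1/2)^(26.6/7.3521) = 928 × (1/2)^3.618 ≈ 75.582 μCi.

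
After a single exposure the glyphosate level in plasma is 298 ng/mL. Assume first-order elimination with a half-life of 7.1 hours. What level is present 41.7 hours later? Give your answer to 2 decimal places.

Number of half-lives: n = 41.7/7.1 ≈ 5.8732.
Remaining = 298 × (1/2)^5.8732 = 298 × 0.01706 ≈ 5.0839 ng/mL.

5.08 ng/mL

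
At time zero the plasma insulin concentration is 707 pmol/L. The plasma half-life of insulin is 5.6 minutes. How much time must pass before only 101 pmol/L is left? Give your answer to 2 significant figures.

Fraction remaining = 101/707 ≈ 0.14286.
n = log₂(707/101) = ln(7)/ln 2 ≈ 2.8074 half-lives.
t = n × t½ = 2.8074 × 5.6 ≈ 15.721 minutes.

16 minutes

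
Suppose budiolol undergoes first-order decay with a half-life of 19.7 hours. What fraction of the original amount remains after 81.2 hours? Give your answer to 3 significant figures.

0.0574

n = 81.2/19.7 ≈ 4.1218 half-lives.
Fraction remaining = (1/2)^4.1218 ≈ 0.057439.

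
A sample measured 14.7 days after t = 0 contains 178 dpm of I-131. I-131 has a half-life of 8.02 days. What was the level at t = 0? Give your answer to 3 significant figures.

634 dpm

Number of half-lives elapsed: n = 14.7/8.02 ≈ 1.8329.
A₀ = A × 2^n = 178 × 2^1.8329 = 178 × 3.5626 ≈ 634.14 dpm.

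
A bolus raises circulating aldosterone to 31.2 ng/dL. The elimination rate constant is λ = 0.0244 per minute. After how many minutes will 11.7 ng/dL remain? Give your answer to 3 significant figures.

40.2 minutes

t½ = ln 2 / λ = 0.69315 / 0.0244 ≈ 28.408 minutes.
Fraction remaining = 11.7/31.2 ≈ 0.375.
n = log₂(31.2/11.7) = ln(2.6667)/ln 2 ≈ 1.415 half-lives.
t = n × t½ = 1.415 × 28.408 ≈ 40.198 minutes.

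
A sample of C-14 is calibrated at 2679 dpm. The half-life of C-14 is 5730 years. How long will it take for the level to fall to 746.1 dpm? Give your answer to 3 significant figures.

10600 years

Fraction remaining = 746.1/2679 ≈ 0.2785.
n = log₂(2679/746.1) = ln(3.5907)/ln 2 ≈ 1.8443 half-lives.
t = n × t½ = 1.8443 × 5730 ≈ 10568 years.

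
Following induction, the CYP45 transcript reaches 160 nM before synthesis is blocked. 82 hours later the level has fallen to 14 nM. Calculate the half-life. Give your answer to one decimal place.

A/A₀ = 14/160 ≈ 0.0875.
n = log₂(11.429) ≈ 3.5146 half-lives elapsed in 82 hours.
t½ = 82/3.5146 ≈ 23.331 hours.

23.3 hours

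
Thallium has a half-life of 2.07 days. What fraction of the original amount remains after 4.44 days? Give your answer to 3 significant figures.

n = 4.44/2.07 ≈ 2.1449 half-lives.
Fraction remaining = (1/2)^2.1449 ≈ 0.22611.

0.226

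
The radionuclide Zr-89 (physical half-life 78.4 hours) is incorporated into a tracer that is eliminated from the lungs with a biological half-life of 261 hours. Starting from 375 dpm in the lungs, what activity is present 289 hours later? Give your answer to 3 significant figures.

1/t_eff = 1/t_phys + 1/t_biol = 1/78.4 + 1/261 = 0.016587 per hour.
t_eff = 78.4 × 261 / (78.4 + 261) ≈ 60.29 hours.
Remaining = 375 × (1/2)^(289/60.29) = 375 × (1/2)^4.7935 ≈ 13.522 dpm.

13.5 dpm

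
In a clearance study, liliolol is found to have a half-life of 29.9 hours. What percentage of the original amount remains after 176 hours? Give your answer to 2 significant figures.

n = 176/29.9 ≈ 5.8863 half-lives.
Fraction remaining = (1/2)^5.8863 ≈ 0.016906, i.e. 1.6906%.

1.7%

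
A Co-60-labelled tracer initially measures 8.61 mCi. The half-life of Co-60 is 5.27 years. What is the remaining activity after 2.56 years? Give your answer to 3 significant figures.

6.15 mCi

Number of half-lives: n = 2.56/5.27 ≈ 0.48577.
Remaining = 8.61 × (1/2)^0.48577 = 8.61 × 0.71412 ≈ 6.1485 mCi.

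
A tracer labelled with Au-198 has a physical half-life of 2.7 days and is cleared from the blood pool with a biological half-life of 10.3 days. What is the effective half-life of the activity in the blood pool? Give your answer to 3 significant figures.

2.14 days

1/t_eff = 1/t_phys + 1/t_biol = 1/2.7 + 1/10.3 = 0.46746 per day.
t_eff = 2.7 × 10.3 / (2.7 + 10.3) ≈ 2.1392 days.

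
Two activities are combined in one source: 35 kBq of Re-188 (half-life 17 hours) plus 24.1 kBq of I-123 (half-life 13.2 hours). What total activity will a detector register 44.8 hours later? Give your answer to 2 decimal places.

Re-188: 35 × (1/2)^(44.8/17) = 35 × (1/2)^2.6353 ≈ 5.6333 kBq.
I-123: 24.1 × (1/2)^(44.8/13.2) = 24.1 × (1/2)^3.3939 ≈ 2.2927 kBq.
Total = 5.6333 + 2.2927 ≈ 7.926 kBq.

7.93 kBq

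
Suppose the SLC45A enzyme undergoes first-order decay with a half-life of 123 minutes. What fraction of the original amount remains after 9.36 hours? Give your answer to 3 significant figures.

0.0422

9.36 hours = 561.6 minutes.
n = 561.6/123 ≈ 4.5659 half-lives.
Fraction remaining = (1/2)^4.5659 ≈ 0.042222.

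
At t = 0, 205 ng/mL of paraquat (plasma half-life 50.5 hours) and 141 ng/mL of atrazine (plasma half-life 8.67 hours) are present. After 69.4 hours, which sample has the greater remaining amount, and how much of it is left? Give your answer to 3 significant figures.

paraquat: 205 × (1/2)^1.3743 ≈ 79.079 ng/mL.
atrazine: 141 × (1/2)^8.0046 ≈ 0.54902 ng/mL.
Paraquat has more remaining, at ≈ 79.079 ng/mL.

paraquat, 79.1 ng/mL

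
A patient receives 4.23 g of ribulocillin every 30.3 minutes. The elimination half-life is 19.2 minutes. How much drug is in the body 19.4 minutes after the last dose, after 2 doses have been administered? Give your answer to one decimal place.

2.8 g

The 2 doses were given 49.7, 19.4 minutes ago.
Total = 4.23·(1/2)^(49.7/19.2) + 4.23·(1/2)^(19.4/19.2)
      = 0.70325 + 2.0998 ≈ 2.803 g.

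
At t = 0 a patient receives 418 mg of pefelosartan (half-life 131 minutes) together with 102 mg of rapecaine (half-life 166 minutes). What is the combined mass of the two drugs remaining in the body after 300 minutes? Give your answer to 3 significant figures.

pefelosartan: 418 × (1/2)^(300/131) = 418 × (1/2)^2.2901 ≈ 85.466 mg.
rapecaine: 102 × (1/2)^(300/166) = 102 × (1/2)^1.8072 ≈ 29.145 mg.
Total = 85.466 + 29.145 ≈ 114.61 mg.

115 mg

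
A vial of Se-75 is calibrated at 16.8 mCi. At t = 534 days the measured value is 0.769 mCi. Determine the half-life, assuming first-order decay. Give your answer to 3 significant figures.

A/A₀ = 0.769/16.8 ≈ 0.045774.
n = log₂(21.847) ≈ 4.4493 half-lives elapsed in 534 days.
t½ = 534/4.4493 ≈ 120.02 days.

120 days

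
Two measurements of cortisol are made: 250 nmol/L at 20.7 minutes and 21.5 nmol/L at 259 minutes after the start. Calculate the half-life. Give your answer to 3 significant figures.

Over Δt = 259 − 20.7 = 238.3 minutes, the level fell by a factor of 250/21.5 ≈ 11.628.
n = log₂(11.628) ≈ 3.5395 half-lives, so t½ = 238.3/3.5395 ≈ 67.326 minutes.

67.3 minutes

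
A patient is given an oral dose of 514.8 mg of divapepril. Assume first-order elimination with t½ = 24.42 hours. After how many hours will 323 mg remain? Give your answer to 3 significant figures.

16.4 hours

Fraction remaining = 323/514.8 ≈ 0.62743.
n = log₂(514.8/323) = ln(1.5938)/ln 2 ≈ 0.67248 half-lives.
t = n × t½ = 0.67248 × 24.42 ≈ 16.422 hours.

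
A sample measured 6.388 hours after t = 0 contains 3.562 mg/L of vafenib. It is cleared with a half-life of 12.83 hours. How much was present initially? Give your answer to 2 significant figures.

5.0 mg/L

Number of half-lives elapsed: n = 6.388/12.83 ≈ 0.4979.
A₀ = A × 2^n = 3.562 × 2^0.4979 = 3.562 × 1.4122 ≈ 5.0301 mg/L.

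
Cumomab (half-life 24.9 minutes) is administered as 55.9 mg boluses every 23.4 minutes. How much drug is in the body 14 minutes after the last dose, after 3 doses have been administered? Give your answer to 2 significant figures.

68 mg

The 3 doses were given 60.8, 37.4, 14 minutes ago.
Total = 55.9·(1/2)^(60.8/24.9) + 55.9·(1/2)^(37.4/24.9) + 55.9·(1/2)^(14/24.9)
      = 10.289 + 19.736 + 37.858 ≈ 67.883 mg.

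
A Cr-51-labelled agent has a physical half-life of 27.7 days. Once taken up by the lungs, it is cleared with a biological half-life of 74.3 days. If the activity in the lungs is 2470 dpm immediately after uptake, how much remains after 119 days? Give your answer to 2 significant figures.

1/t_eff = 1/t_phys + 1/t_biol = 1/27.7 + 1/74.3 = 0.04956 per day.
t_eff = 27.7 × 74.3 / (27.7 + 74.3) ≈ 20.178 days.
Remaining = 2470 × (1/2)^(119/20.178) = 2470 × (1/2)^5.8976 ≈ 41.431 dpm.

41 dpm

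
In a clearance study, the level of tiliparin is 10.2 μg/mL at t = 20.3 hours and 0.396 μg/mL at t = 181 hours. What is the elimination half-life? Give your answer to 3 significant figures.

34.3 hours

Over Δt = 181 − 20.3 = 160.7 hours, the level fell by a factor of 10.2/0.396 ≈ 25.758.
n = log₂(25.758) ≈ 4.6869 half-lives, so t½ = 160.7/4.6869 ≈ 34.287 hours.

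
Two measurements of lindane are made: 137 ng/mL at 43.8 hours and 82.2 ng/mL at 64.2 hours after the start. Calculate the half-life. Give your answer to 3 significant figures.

27.7 hours

Over Δt = 64.2 − 43.8 = 20.4 hours, the level fell by a factor of 137/82.2 ≈ 1.6667.
n = log₂(1.6667) ≈ 0.73697 half-lives, so t½ = 20.4/0.73697 ≈ 27.681 hours.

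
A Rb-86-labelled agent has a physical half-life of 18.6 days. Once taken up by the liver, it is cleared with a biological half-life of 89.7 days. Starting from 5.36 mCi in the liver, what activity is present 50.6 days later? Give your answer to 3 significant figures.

1/t_eff = 1/t_phys + 1/t_biol = 1/18.6 + 1/89.7 = 0.064912 per day.
t_eff = 18.6 × 89.7 / (18.6 + 89.7) ≈ 15.406 days.
Remaining = 5.36 × (1/2)^(50.6/15.406) = 5.36 × (1/2)^3.2845 ≈ 0.55008 mCi.

0.550 mCi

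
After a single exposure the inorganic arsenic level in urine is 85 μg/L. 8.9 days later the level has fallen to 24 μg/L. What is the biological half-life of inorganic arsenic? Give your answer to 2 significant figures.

A/A₀ = 24/85 ≈ 0.28235.
n = log₂(3.5417) ≈ 1.8244 half-lives elapsed in 8.9 days.
t½ = 8.9/1.8244 ≈ 4.8782 days.

4.9 days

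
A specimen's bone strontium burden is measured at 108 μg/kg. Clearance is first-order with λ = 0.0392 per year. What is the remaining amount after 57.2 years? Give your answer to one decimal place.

11.5 μg/kg

t½ = ln 2 / λ = 0.69315 / 0.0392 ≈ 17.682 years.
Number of half-lives: n = 57.2/17.682 ≈ 3.2349.
Remaining = 108 × (1/2)^3.2349 = 108 × 0.10622 ≈ 11.472 μg/kg.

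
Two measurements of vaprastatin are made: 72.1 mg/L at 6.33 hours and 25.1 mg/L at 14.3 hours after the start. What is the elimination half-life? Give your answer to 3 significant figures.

Over Δt = 14.3 − 6.33 = 7.97 hours, the level fell by a factor of 72.1/25.1 ≈ 2.8725.
n = log₂(2.8725) ≈ 1.5223 half-lives, so t½ = 7.97/1.5223 ≈ 5.2355 hours.

5.24 hours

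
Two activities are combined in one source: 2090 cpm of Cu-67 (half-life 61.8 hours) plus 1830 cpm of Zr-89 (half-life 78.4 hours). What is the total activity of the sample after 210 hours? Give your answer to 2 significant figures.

Cu-67: 2090 × (1/2)^(210/61.8) = 2090 × (1/2)^3.3981 ≈ 198.26 cpm.
Zr-89: 1830 × (1/2)^(210/78.4) = 1830 × (1/2)^2.6786 ≈ 285.84 cpm.
Total = 198.26 + 285.84 ≈ 484.1 cpm.

480 cpm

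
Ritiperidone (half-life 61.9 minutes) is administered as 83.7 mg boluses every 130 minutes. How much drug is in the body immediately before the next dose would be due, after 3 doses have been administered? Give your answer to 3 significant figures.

The 3 doses were given 390, 260, 130 minutes ago.
Total = 83.7·(1/2)^(390/61.9) + 83.7·(1/2)^(260/61.9) + 83.7·(1/2)^(130/61.9)
      = 1.0619 + 4.553 + 19.522 ≈ 25.136 mg.

25.1 mg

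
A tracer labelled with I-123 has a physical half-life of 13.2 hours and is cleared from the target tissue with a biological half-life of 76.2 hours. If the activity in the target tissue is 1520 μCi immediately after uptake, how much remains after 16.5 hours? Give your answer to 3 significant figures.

1/t_eff = 1/t_phys + 1/t_biol = 1/13.2 + 1/76.2 = 0.088881 per hour.
t_eff = 13.2 × 76.2 / (13.2 + 76.2) ≈ 11.251 hours.
Remaining = 1520 × (1/2)^(16.5/11.251) = 1520 × (1/2)^1.4665 ≈ 550.01 μCi.

550 μCi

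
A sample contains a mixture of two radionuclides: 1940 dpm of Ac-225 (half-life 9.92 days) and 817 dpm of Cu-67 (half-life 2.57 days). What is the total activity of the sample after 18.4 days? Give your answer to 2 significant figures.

Ac-225: 1940 × (1/2)^(18.4/9.92) = 1940 × (1/2)^1.8548 ≈ 536.34 dpm.
Cu-67: 817 × (1/2)^(18.4/2.57) = 817 × (1/2)^7.1595 ≈ 5.7146 dpm.
Total = 536.34 + 5.7146 ≈ 542.05 dpm.

540 dpm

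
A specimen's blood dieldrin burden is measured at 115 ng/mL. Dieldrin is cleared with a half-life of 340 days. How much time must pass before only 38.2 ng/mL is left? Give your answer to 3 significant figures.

Fraction remaining = 38.2/115 ≈ 0.33217.
n = log₂(115/38.2) = ln(3.0105)/ln 2 ≈ 1.59 half-lives.
t = n × t½ = 1.59 × 340 ≈ 540.6 days.

541 days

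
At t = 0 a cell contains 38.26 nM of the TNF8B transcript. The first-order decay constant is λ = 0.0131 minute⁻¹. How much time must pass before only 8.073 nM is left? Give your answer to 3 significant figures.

119 minutes

t½ = ln 2 / λ = 0.69315 / 0.0131 ≈ 52.912 minutes.
Fraction remaining = 8.073/38.26 ≈ 0.211.
n = log₂(38.26/8.073) = ln(4.7393)/ln 2 ≈ 2.2447 half-lives.
t = n × t½ = 2.2447 × 52.912 ≈ 118.77 minutes.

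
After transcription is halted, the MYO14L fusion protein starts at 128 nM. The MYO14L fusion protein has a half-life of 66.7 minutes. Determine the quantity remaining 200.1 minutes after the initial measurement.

Elapsed time is 3 half-lives (200.1/66.7).
Each half-life halves the amount: 128 × (1/2)^3 = 128/8 = 16 nM.

16 nM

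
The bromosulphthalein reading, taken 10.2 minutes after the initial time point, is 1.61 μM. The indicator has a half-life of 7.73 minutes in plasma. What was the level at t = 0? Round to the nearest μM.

Number of half-lives elapsed: n = 10.2/7.73 ≈ 1.3195.
A₀ = A × 2^n = 1.61 × 2^1.3195 = 1.61 × 2.4959 ≈ 4.0183 μM.

4 μM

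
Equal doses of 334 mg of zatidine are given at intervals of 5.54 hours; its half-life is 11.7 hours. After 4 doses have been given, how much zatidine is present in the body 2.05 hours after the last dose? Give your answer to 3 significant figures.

773 mg

The 4 doses were given 18.67, 13.13, 7.59, 2.05 hours ago.
Total = 334·(1/2)^(18.67/11.7) + 334·(1/2)^(13.13/11.7) + 334·(1/2)^(7.59/11.7) + 334·(1/2)^(2.05/11.7)
      = 110.51 + 153.43 + 213.04 + 295.8 ≈ 772.78 mg.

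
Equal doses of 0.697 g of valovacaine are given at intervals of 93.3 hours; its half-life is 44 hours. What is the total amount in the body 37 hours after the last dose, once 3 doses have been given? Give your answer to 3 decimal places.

The 3 doses were given 223.6, 130.3, 37 hours ago.
Total = 0.697·(1/2)^(223.6/44) + 0.697·(1/2)^(130.3/44) + 0.697·(1/2)^(37/44)
      = 0.02058 + 0.08949 + 0.38913 ≈ 0.4992 g.

0.499 g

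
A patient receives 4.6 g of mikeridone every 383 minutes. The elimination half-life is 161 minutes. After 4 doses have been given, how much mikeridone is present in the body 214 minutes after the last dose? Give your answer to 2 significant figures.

The 4 doses were given 1363, 980, 597, 214 minutes ago.
Total = 4.6·(1/2)^(1363/161) + 4.6·(1/2)^(980/161) + 4.6·(1/2)^(597/161) + 4.6·(1/2)^(214/161)
      = 0.01301 + 0.067671 + 0.35198 + 1.8308 ≈ 2.2634 g.

2.3 g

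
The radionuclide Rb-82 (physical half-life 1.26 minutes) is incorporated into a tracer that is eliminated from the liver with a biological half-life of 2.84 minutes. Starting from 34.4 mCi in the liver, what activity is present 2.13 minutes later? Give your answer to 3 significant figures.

1/t_eff = 1/t_phys + 1/t_biol = 1/1.26 + 1/2.84 = 1.1458 per minute.
t_eff = 1.26 × 2.84 / (1.26 + 2.84) ≈ 0.87278 minutes.
Remaining = 34.4 × (1/2)^(2.13/0.87278) = 34.4 × (1/2)^2.4405 ≈ 6.3373 mCi.

6.34 mCi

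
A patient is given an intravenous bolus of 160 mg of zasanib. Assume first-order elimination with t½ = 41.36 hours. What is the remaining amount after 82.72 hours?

Elapsed time is 2 half-lives (82.72/41.36).
Each half-life halves the amount: 160 × (1/2)^2 = 160/4 = 40 mg.

40 mg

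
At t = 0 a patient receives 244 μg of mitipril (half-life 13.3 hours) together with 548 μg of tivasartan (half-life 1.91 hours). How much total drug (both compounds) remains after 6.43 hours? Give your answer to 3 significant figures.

mitipril: 244 × (1/2)^(6.43/13.3) = 244 × (1/2)^0.48346 ≈ 174.52 μg.
tivasartan: 548 × (1/2)^(6.43/1.91) = 548 × (1/2)^3.3665 ≈ 53.133 μg.
Total = 174.52 + 53.133 ≈ 227.66 μg.

228 μg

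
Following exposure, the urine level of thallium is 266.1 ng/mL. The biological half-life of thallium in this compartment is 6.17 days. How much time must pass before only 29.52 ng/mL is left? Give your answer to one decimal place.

19.6 days

Fraction remaining = 29.52/266.1 ≈ 0.11094.
n = log₂(266.1/29.52) = ln(9.0142)/ln 2 ≈ 3.1722 half-lives.
t = n × t½ = 3.1722 × 6.17 ≈ 19.572 days.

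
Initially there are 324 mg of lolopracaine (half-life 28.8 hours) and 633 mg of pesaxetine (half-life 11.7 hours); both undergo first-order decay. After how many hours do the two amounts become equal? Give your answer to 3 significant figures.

Set 324·(1/2)^(t/28.8) = 633·(1/2)^(t/11.7).
Taking log₂: log₂(324/633) = t·(1/28.8 − 1/11.7).
log₂(0.51185) = -0.96621; 1/28.8 − 1/11.7 = -0.050748.
t = -0.96621 / -0.050748 ≈ 19.039 hours.

19.0 hours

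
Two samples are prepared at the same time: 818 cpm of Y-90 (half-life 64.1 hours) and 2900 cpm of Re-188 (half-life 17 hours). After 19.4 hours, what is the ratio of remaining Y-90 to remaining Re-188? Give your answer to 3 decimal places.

0.504

Y-90: 818 × (1/2)^(19.4/64.1) = 818 × (1/2)^0.30265 ≈ 663.2 cpm.
Re-188: 2900 × (1/2)^(19.4/17) = 2900 × (1/2)^1.1412 ≈ 1314.8 cpm.
Ratio ≈ 663.2 / 1314.8 ≈ 0.5044.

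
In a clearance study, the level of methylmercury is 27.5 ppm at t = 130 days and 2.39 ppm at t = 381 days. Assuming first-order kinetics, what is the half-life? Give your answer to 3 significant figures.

Over Δt = 381 − 130 = 251 days, the level fell by a factor of 27.5/2.39 ≈ 11.506.
n = log₂(11.506) ≈ 3.5243 half-lives, so t½ = 251/3.5243 ≈ 71.219 days.

71.2 days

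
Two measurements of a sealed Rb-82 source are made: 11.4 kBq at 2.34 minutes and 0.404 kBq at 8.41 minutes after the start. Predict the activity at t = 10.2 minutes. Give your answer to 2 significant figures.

0.15 kBq

Over Δt = 8.41 − 2.34 = 6.07 minutes, the level fell by a factor of 11.4/0.404 ≈ 28.218.
n = log₂(28.218) ≈ 4.8185 half-lives, so t½ = 6.07/4.8185 ≈ 1.2597 minutes.
From t = 8.41 to t = 10.2: 0.404 × (1/2)^((10.2−8.41)/1.2597) ≈ 0.15088 kBq.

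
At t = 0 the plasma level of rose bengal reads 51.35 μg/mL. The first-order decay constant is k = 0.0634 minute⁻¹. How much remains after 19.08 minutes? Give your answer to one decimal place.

15.3 μg/mL

t½ = ln 2 / k = 0.69315 / 0.0634 ≈ 10.933 minutes.
Number of half-lives: n = 19.08/10.933 ≈ 1.7452.
Remaining = 51.35 × (1/2)^1.7452 = 51.35 × 0.2983 ≈ 15.317 μg/mL.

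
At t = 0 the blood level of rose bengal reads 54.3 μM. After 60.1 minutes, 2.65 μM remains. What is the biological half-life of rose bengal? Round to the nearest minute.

A/A₀ = 2.65/54.3 ≈ 0.048803.
n = log₂(20.491) ≈ 4.3569 half-lives elapsed in 60.1 minutes.
t½ = 60.1/4.3569 ≈ 13.794 minutes.

14 minutes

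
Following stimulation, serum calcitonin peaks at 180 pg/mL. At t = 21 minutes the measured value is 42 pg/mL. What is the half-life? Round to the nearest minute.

10 minutes

A/A₀ = 42/180 ≈ 0.23333.
n = log₂(4.2857) ≈ 2.0995 half-lives elapsed in 21 minutes.
t½ = 21/2.0995 ≈ 10.002 minutes.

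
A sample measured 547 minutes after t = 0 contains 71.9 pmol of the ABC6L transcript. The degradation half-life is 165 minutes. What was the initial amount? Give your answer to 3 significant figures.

Number of half-lives elapsed: n = 547/165 ≈ 3.3152.
A₀ = A × 2^n = 71.9 × 2^3.3152 = 71.9 × 9.9531 ≈ 715.63 pmol.

716 pmol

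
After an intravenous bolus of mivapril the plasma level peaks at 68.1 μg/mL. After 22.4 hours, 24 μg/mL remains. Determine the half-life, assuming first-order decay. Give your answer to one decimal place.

14.9 hours

A/A₀ = 24/68.1 ≈ 0.35242.
n = log₂(2.8375) ≈ 1.5046 half-lives elapsed in 22.4 hours.
t½ = 22.4/1.5046 ≈ 14.887 hours.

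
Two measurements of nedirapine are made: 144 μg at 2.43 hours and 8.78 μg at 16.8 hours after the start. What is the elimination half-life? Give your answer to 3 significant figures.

3.56 hours

Over Δt = 16.8 − 2.43 = 14.37 hours, the level fell by a factor of 144/8.78 ≈ 16.401.
n = log₂(16.401) ≈ 4.0357 half-lives, so t½ = 14.37/4.0357 ≈ 3.5607 hours.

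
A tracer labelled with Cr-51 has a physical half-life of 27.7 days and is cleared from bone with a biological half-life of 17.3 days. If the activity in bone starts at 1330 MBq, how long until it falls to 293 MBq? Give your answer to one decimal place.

23.2 days

1/t_eff = 1/t_phys + 1/t_biol = 1/27.7 + 1/17.3 = 0.093905 per day.
t_eff = 27.7 × 17.3 / (27.7 + 17.3) ≈ 10.649 days.
n = log₂(1330/293) ≈ 2.1825; t = 2.1825 × 10.649 ≈ 23.241 days.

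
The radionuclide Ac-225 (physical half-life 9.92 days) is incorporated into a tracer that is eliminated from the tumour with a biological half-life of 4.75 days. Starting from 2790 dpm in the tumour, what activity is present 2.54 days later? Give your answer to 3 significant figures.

1/t_eff = 1/t_phys + 1/t_biol = 1/9.92 + 1/4.75 = 0.31133 per day.
t_eff = 9.92 × 4.75 / (9.92 + 4.75) ≈ 3.212 days.
Remaining = 2790 × (1/2)^(2.54/3.212) = 2790 × (1/2)^0.79079 ≈ 1612.7 dpm.

1610 dpm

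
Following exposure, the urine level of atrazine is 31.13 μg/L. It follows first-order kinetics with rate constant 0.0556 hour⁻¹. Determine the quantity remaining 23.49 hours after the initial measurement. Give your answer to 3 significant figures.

8.43 μg/L

t½ = ln 2 / k = 0.69315 / 0.0556 ≈ 12.467 hours.
Number of half-lives: n = 23.49/12.467 ≈ 1.8842.
Remaining = 31.13 × (1/2)^1.8842 = 31.13 × 0.27089 ≈ 8.4328 μg/L.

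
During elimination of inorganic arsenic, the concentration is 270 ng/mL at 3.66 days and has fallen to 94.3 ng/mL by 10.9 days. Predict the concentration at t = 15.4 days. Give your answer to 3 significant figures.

49.0 ng/mL

Over Δt = 10.9 − 3.66 = 7.24 days, the level fell by a factor of 270/94.3 ≈ 2.8632.
n = log₂(2.8632) ≈ 1.5176 half-lives, so t½ = 7.24/1.5176 ≈ 4.7706 days.
From t = 10.9 to t = 15.4: 94.3 × (1/2)^((15.4−10.9)/4.7706) ≈ 49.041 ng/mL.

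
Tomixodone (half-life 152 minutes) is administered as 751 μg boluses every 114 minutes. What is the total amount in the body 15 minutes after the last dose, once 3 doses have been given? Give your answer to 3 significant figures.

The 3 doses were given 243, 129, 15 minutes ago.
Total = 751·(1/2)^(243/152) + 751·(1/2)^(129/152) + 751·(1/2)^(15/152)
      = 247.96 + 417.02 + 701.35 ≈ 1366.3 μg.

1370 μg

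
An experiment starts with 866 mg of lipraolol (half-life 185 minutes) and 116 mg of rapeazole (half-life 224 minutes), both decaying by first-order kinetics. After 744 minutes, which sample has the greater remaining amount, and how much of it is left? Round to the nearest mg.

lipraolol, 53 mg

lipraolol: 866 × (1/2)^4.0216 ≈ 53.32 mg.
rapeazole: 116 × (1/2)^3.3214 ≈ 11.604 mg.
Lipraolol has more remaining, at ≈ 53.32 mg.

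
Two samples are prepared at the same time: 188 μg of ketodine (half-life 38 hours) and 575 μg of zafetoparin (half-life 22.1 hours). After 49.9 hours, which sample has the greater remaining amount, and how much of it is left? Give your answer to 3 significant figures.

ketodine: 188 × (1/2)^1.3132 ≈ 75.659 μg.
zafetoparin: 575 × (1/2)^2.2579 ≈ 120.22 μg.
Zafetoparin has more remaining, at ≈ 120.22 μg.

zafetoparin, 120 μg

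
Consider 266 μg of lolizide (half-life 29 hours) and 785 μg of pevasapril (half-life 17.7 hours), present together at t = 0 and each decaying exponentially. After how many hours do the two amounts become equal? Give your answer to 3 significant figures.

Set 266·(1/2)^(t/29) = 785·(1/2)^(t/17.7).
Taking log₂: log₂(266/785) = t·(1/29 − 1/17.7).
log₂(0.33885) = -1.5613; 1/29 − 1/17.7 = -0.022014.
t = -1.5613 / -0.022014 ≈ 70.92 hours.

70.9 hours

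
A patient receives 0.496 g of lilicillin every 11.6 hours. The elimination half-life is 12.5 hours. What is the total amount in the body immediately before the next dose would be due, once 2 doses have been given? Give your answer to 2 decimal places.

0.40 g

The 2 doses were given 23.2, 11.6 hours ago.
Total = 0.496·(1/2)^(23.2/12.5) + 0.496·(1/2)^(11.6/12.5)
      = 0.13702 + 0.26069 ≈ 0.39771 g.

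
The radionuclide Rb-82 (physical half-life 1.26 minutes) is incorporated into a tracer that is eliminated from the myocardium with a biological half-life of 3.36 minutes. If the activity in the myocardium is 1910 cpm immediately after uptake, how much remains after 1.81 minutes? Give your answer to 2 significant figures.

1/t_eff = 1/t_phys + 1/t_biol = 1/1.26 + 1/3.36 = 1.0913 per minute.
t_eff = 1.26 × 3.36 / (1.26 + 3.36) ≈ 0.91636 minutes.
Remaining = 1910 × (1/2)^(1.81/0.91636) = 1910 × (1/2)^1.9752 ≈ 485.78 cpm.

490 cpm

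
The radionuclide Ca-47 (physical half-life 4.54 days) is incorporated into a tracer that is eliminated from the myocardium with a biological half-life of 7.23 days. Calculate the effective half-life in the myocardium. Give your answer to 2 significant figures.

1/t_eff = 1/t_phys + 1/t_biol = 1/4.54 + 1/7.23 = 0.35858 per day.
t_eff = 4.54 × 7.23 / (4.54 + 7.23) ≈ 2.7888 days.

2.8 days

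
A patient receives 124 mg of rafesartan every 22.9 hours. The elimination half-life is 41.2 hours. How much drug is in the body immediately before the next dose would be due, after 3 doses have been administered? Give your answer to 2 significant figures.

The 3 doses were given 68.7, 45.8, 22.9 hours ago.
Total = 124·(1/2)^(68.7/41.2) + 124·(1/2)^(45.8/41.2) + 124·(1/2)^(22.9/41.2)
      = 39.036 + 57.383 + 84.353 ≈ 180.77 mg.

180 mg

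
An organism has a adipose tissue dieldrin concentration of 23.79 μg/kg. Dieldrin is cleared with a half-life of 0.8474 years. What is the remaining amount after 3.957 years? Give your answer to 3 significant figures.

Number of half-lives: n = 3.957/0.8474 ≈ 4.6696.
Remaining = 23.79 × (1/2)^4.6696 = 23.79 × 0.039293 ≈ 0.93478 μg/kg.

0.935 μg/kg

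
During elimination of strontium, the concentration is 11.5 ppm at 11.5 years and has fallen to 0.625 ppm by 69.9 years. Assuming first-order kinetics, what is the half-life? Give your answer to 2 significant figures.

Over Δt = 69.9 − 11.5 = 58.4 years, the level fell by a factor of 11.5/0.625 ≈ 18.4.
n = log₂(18.4) ≈ 4.2016 half-lives, so t½ = 58.4/4.2016 ≈ 13.899 years.

14 years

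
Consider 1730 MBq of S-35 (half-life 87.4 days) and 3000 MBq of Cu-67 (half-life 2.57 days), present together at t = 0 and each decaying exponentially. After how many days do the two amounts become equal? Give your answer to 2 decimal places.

2.10 days

Set 1730·(1/2)^(t/87.4) = 3000·(1/2)^(t/2.57).
Taking log₂: log₂(1730/3000) = t·(1/87.4 − 1/2.57).
log₂(0.57667) = -0.79419; 1/87.4 − 1/2.57 = -0.37766.
t = -0.79419 / -0.37766 ≈ 2.1029 days.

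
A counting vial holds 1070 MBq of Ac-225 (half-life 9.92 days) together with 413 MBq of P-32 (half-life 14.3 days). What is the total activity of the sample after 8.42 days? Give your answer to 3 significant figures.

869 MBq

Ac-225: 1070 × (1/2)^(8.42/9.92) = 1070 × (1/2)^0.84879 ≈ 594.12 MBq.
P-32: 413 × (1/2)^(8.42/14.3) = 413 × (1/2)^0.58881 ≈ 274.6 MBq.
Total = 594.12 + 274.6 ≈ 868.72 MBq.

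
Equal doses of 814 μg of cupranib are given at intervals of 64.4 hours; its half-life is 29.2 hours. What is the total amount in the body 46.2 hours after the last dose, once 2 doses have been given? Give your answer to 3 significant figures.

The 2 doses were given 110.6, 46.2 hours ago.
Total = 814·(1/2)^(110.6/29.2) + 814·(1/2)^(46.2/29.2)
      = 58.942 + 271.85 ≈ 330.8 μg.

331 μg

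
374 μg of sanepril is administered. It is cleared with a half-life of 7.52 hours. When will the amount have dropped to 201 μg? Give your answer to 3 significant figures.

6.74 hours

Fraction remaining = 201/374 ≈ 0.53743.
n = log₂(374/201) = ln(1.8607)/ln 2 ≈ 0.89584 half-lives.
t = n × t½ = 0.89584 × 7.52 ≈ 6.7367 hours.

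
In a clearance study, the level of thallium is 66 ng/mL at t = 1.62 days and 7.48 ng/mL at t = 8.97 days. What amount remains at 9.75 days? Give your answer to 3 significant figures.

Over Δt = 8.97 − 1.62 = 7.35 days, the level fell by a factor of 66/7.48 ≈ 8.8235.
n = log₂(8.8235) ≈ 3.1414 half-lives, so t½ = 7.35/3.1414 ≈ 2.3398 days.
From t = 8.97 to t = 9.75: 7.48 × (1/2)^((9.75−8.97)/2.3398) ≈ 5.9367 ng/mL.

5.94 ng/mL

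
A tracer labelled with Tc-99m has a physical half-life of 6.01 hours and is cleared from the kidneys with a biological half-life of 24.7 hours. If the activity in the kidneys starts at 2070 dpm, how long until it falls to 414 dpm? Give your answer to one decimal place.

1/t_eff = 1/t_phys + 1/t_biol = 1/6.01 + 1/24.7 = 0.20688 per hour.
t_eff = 6.01 × 24.7 / (6.01 + 24.7) ≈ 4.8338 hours.
n = log₂(2070/414) ≈ 2.3219; t = 2.3219 × 4.8338 ≈ 11.224 hours.

11.2 hours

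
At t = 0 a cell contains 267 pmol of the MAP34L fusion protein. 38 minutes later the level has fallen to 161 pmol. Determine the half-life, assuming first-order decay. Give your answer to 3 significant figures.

A/A₀ = 161/267 ≈ 0.603.
n = log₂(1.6584) ≈ 0.72978 half-lives elapsed in 38 minutes.
t½ = 38/0.72978 ≈ 52.071 minutes.

52.1 minutes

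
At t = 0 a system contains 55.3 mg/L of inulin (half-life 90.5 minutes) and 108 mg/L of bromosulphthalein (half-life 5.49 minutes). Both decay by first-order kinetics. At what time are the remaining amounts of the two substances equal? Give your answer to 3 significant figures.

Set 55.3·(1/2)^(t/90.5) = 108·(1/2)^(t/5.49).
Taking log₂: log₂(55.3/108) = t·(1/90.5 − 1/5.49).
log₂(0.51204) = -0.96568; 1/90.5 − 1/5.49 = -0.1711.
t = -0.96568 / -0.1711 ≈ 5.644 minutes.

5.64 minutes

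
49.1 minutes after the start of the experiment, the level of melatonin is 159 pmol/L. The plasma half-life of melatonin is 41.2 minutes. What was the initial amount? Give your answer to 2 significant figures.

Number of half-lives elapsed: n = 49.1/41.2 ≈ 1.1917.
A₀ = A × 2^n = 159 × 2^1.1917 = 159 × 2.2843 ≈ 363.2 pmol/L.

360 pmol/L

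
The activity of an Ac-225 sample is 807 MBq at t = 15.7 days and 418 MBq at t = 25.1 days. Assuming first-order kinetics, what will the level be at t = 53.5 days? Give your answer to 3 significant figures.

Over Δt = 25.1 − 15.7 = 9.4 days, the level fell by a factor of 807/418 ≈ 1.9306.
n = log₂(1.9306) ≈ 0.94907 half-lives, so t½ = 9.4/0.94907 ≈ 9.9045 days.
From t = 25.1 to t = 53.5: 418 × (1/2)^((53.5−25.1)/9.9045) ≈ 57.28 MBq.

57.3 MBq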